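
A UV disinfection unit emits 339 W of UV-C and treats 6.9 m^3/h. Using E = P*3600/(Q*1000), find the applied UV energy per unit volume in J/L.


Energy delivered per hour = 339 W * 3600 s = 1220400 J/h
Volume treated per hour = 6.9 m^3/h * 1000 = 6900 L/h
dose = 1220400 / 6900 = 176.87 J/L

176.87 J/L


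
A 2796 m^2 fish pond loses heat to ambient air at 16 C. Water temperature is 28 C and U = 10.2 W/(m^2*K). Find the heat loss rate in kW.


Temperature difference dT = 28 - 16 = 12 K
Heat loss (W) = U * A * dT = 10.2 * 2796 * 12 = 342230.4 W
Convert to kW: 342230.4 / 1000 = 342.2304 kW

342.2304 kW


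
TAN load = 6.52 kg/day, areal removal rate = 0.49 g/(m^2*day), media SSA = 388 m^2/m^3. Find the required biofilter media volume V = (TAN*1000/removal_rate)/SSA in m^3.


A = 6.52*1000 / 0.49 = 13306.122 m^2
V = 13306.122 / 388 = 34.2941

34.2941 m^3


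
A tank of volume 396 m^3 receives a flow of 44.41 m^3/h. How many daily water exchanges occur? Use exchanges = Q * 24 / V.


Daily flow volume = 44.41 m^3/h * 24 h = 1065.84 m^3/day
Exchanges = daily flow / tank volume = 1065.84 / 396 = 2.69152 exchanges/day

2.69152 exchanges/day


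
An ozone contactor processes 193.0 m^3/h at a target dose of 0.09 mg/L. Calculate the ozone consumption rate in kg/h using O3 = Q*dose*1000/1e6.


O3 demand (mg/h) = Q * dose * 1000 = 193.0 * 0.09 * 1000 = 17370 mg/h
Convert mg to kg: 17370 / 1e6 = 0.01737 kg/h

0.01737 kg/h


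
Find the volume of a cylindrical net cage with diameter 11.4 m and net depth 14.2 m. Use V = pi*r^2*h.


r = d/2 = 11.4/2 = 5.7 m
Base area = pi*r^2 = pi*5.7^2 = 102.07035 m^2
Volume = 102.07035 * 14.2 = 1449.4 m^3

1449.4 m^3


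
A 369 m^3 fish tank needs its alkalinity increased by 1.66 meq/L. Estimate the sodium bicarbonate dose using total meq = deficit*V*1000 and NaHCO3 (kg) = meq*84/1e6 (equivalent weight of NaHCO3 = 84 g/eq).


Tank volume in L = 369 m^3 * 1000 = 369000 L
Total meq required = 1.66 meq/L * 369000 L = 612540 meq
NaHCO3 mass = 612540 meq * 84 mg/meq / 1e6 = 51.4534 kg

51.4534 kg


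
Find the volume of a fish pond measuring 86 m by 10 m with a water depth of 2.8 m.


Base area = L * W = 86 * 10 = 860 m^2
Volume = area * depth = 860 * 2.8 = 2408 m^3

2408 m^3


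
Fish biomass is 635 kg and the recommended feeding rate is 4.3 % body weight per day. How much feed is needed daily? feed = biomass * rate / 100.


Feeding rate fraction = 4.3% / 100 = 0.043
Daily feed = 635 kg * 0.043 = 27.305 kg/day

27.305 kg/day


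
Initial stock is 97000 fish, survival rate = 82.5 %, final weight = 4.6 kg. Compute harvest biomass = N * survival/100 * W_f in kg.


Survivors = 97000 * 82.5/100 = 80025 fish
Harvest biomass = survivors * W_f = 80025 * 4.6 = 368115 kg

368115 kg


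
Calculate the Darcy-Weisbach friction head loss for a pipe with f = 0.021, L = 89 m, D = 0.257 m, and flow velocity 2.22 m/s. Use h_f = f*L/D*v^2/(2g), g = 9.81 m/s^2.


v^2 = 2.22^2 = 4.9284 m^2/s^2
L/D = 89/0.257 = 346.3035
h_f = f*(L/D)*v^2/(2g) = 0.021 * 346.3035 * 4.9284 / 19.62 = 1.82677 m

1.82677 m


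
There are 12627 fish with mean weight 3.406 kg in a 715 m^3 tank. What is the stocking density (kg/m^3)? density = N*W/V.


Total biomass = 12627 fish * 3.406 kg = 43007.562 kg
Density = total biomass / volume = 43007.562 / 715 = 60.1504 kg/m^3

60.1504 kg/m^3


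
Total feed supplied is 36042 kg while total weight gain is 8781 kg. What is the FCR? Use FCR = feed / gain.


FCR = feed consumed / weight gained
FCR = 36042 kg / 8781 kg = 4.10454

4.10454


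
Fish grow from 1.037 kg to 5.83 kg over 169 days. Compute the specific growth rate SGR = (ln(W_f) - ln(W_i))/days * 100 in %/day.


ln(W_f) = ln(5.83) = 1.763017
ln(W_i) = ln(1.037) = 0.036331929
ln(W_f) - ln(W_i) = 1.763017 - 0.036331929 = 1.7266851
SGR = 1.7266851 / 169 * 100 = 1.02171 %/day

1.02171 %/day


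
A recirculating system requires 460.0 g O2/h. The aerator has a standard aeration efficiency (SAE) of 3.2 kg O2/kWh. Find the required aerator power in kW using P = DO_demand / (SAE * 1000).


SAE in g O2/kWh = 3.2 * 1000 = 3200 g/kWh
P = DO_demand / SAE_g = 460.0 / 3200 = 0.14375 kW

0.14375 kW


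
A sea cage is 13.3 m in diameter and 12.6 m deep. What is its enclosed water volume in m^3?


r = d/2 = 13.3/2 = 6.65 m
Base area = pi*r^2 = pi*6.65^2 = 138.92908 m^2
Volume = 138.92908 * 12.6 = 1750.51 m^3

1750.51 m^3


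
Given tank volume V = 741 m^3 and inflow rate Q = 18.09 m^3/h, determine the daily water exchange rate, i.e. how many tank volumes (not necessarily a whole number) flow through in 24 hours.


Daily flow volume = 18.09 m^3/h * 24 h = 434.16 m^3/day
Exchanges = daily flow / tank volume = 434.16 / 741 = 0.585911 exchanges/day

0.585911 exchanges/day


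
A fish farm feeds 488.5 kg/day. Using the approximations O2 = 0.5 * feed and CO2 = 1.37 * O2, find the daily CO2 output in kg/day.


O2 = 488.5 * 0.5 = 244.25
CO2 = 244.25 * 1.37 = 334.6225

334.6225 kg/day


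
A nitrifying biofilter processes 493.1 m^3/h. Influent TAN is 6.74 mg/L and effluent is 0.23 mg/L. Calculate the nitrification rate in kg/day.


Concentration drop: TAN_in - TAN_out = 6.74 - 0.23 = 6.51 mg/L
Hourly TAN removed = Q * dTAN = 493.1 m^3/h * 6.51 mg/L = 3210.081 g/h  (m^3/h * mg/L = g/h)
Daily TAN removed = 3210.081 * 24 = 77041.944 g/day
Convert to kg/day: 77041.944 / 1000 = 77.041944 kg/day

77.041944 kg/day


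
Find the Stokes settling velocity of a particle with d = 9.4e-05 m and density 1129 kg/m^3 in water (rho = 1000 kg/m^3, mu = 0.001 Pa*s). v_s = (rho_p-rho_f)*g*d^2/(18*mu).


Density difference: rho_p - rho_f = 1129 - 1000 = 129 kg/m^3
d^2 = (9.4e-05)^2 = 8.836e-09 m^2
Numerator = (rho_p - rho_f) * g * d^2 = 129 * 9.81 * 8.836e-09 = 1.118187e-05
Denominator = 18 * mu = 18 * 0.001 = 0.018
v_s = 1.118187e-05 / 0.018 = 6.21215e-04 m/s
Check: Re = rho_f * v_s * d / mu = 1000 * 6.21215e-04 * 9.4e-05 / 0.001 = 0.0584 < 1, so Stokes' law applies.

6.21215e-04 m/s


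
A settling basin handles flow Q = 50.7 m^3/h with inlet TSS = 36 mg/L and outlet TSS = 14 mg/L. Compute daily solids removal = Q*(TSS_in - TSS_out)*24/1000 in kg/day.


Concentration drop: TSS_in - TSS_out = 36 - 14 = 22 mg/L
Hourly solids removed = Q * dTSS = 50.7 m^3/h * 22 mg/L = 1115.4 g/h  (m^3/h * mg/L = g/h)
Daily solids removed = 1115.4 * 24 = 26769.6 g/day
Convert g to kg: 26769.6 / 1000 = 26.7696 kg/day

26.7696 kg/day


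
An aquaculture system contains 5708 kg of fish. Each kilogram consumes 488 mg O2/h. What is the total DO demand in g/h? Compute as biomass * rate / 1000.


Total O2 consumption (mg/h) = 5708 kg * 488 mg/(kg*h) = 2785504 mg/h
Convert to g/h: 2785504 / 1000 = 2785.504 g/h

2785.504 g/h


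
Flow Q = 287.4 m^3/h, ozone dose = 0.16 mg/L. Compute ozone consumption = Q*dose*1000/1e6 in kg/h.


O3 demand (mg/h) = Q * dose * 1000 = 287.4 * 0.16 * 1000 = 45984 mg/h
Convert mg to kg: 45984 / 1e6 = 0.045984 kg/h

0.045984 kg/h


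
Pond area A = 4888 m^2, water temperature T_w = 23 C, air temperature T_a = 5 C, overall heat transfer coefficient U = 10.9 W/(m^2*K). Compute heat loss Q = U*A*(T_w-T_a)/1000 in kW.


Temperature difference dT = 23 - 5 = 18 K
Heat loss (W) = U * A * dT = 10.9 * 4888 * 18 = 959025.6 W
Convert to kW: 959025.6 / 1000 = 959.0256 kW

959.0256 kW


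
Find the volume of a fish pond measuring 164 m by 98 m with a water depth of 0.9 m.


Base area = L * W = 164 * 98 = 16072 m^2
Volume = area * depth = 16072 * 0.9 = 14464.8 m^3

14464.8 m^3


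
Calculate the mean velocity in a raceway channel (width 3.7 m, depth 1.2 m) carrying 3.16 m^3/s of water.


Cross-sectional area = W * d = 3.7 * 1.2 = 4.44 m^2
Velocity = Q / A = 3.16 / 4.44 = 0.711712 m/s

0.711712 m/s


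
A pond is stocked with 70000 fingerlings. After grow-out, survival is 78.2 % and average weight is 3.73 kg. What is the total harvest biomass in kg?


Survivors = 70000 * 78.2/100 = 54740 fish
Harvest biomass = survivors * W_f = 54740 * 3.73 = 204180.2 kg

204180.2 kg


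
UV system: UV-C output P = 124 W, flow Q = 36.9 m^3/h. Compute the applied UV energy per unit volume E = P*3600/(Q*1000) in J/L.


Energy delivered per hour = 124 W * 3600 s = 446400 J/h
Volume treated per hour = 36.9 m^3/h * 1000 = 36900 L/h
dose = 446400 / 36900 = 12.0976 J/L

12.0976 J/L


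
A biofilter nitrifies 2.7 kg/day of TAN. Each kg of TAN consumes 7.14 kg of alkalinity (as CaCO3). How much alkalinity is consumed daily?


Alkalinity factor: 7.14 kg CaCO3 consumed per kg TAN nitrified
alk = 2.7 kg TAN * 7.14 = 19.278 kg CaCO3/day

19.278 kg CaCO3/day


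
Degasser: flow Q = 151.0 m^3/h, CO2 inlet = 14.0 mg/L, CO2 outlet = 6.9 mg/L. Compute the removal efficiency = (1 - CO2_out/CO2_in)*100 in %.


CO2_out / CO2_in = 6.9 / 14.0 = 0.49285714
Fraction remaining = 0.49285714
efficiency = (1 - 0.49285714) * 100 = 50.7143 %

50.7143 %


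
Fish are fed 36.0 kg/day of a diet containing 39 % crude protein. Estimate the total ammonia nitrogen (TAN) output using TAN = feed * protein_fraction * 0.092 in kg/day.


Protein in feed = 36.0 * 39/100 = 14.04 kg/day
TAN = protein * 0.092 = 14.04 * 0.092 = 1.29168 kg/day

1.29168 kg/day


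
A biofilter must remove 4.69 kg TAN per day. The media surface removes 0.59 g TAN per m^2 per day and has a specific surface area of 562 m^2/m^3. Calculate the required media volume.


A = 4.69*1000 / 0.59 = 7949.1525 m^2
V = 7949.1525 / 562 = 14.1444

14.1444 m^3


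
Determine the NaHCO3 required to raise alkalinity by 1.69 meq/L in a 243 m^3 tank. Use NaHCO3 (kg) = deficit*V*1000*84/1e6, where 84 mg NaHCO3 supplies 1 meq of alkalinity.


Tank volume in L = 243 m^3 * 1000 = 243000 L
Total meq required = 1.69 meq/L * 243000 L = 410670 meq
NaHCO3 mass = 410670 meq * 84 mg/meq / 1e6 = 34.4963 kg

34.4963 kg


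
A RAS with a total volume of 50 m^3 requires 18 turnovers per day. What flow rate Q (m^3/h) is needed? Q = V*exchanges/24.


Daily recirculation volume = 50 m^3 * 18 = 900 m^3/day
Flow rate Q = daily volume / 24 h = 900 / 24 = 37.5 m^3/h

37.5 m^3/h


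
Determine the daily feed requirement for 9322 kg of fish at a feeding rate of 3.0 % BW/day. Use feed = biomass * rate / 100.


Feeding rate fraction = 3.0% / 100 = 0.03
Daily feed = 9322 kg * 0.03 = 279.66 kg/day

279.66 kg/day


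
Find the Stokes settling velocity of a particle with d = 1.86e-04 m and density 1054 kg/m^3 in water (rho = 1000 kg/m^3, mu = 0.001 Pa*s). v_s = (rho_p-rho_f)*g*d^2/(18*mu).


Density difference: rho_p - rho_f = 1054 - 1000 = 54 kg/m^3
d^2 = (1.86e-04)^2 = 3.4596e-08 m^2
Numerator = (rho_p - rho_f) * g * d^2 = 54 * 9.81 * 3.4596e-08 = 1.8326885e-05
Denominator = 18 * mu = 18 * 0.001 = 0.018
v_s = 1.8326885e-05 / 0.018 = 0.00101816 m/s
Check: Re = rho_f * v_s * d / mu = 1000 * 0.00101816 * 1.86e-04 / 0.001 = 0.189 < 1, so Stokes' law applies.

0.00101816 m/s


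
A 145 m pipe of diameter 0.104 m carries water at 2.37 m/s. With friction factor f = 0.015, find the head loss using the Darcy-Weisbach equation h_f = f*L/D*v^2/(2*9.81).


v^2 = 2.37^2 = 5.6169 m^2/s^2
L/D = 145/0.104 = 1394.2308
h_f = f*(L/D)*v^2/(2g) = 0.015 * 1394.2308 * 5.6169 / 19.62 = 5.9872 m

5.9872 m


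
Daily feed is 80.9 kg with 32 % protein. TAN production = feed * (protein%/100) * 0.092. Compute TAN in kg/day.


Protein in feed = 80.9 * 32/100 = 25.888 kg/day
TAN = protein * 0.092 = 25.888 * 0.092 = 2.381696 kg/day

2.381696 kg/day


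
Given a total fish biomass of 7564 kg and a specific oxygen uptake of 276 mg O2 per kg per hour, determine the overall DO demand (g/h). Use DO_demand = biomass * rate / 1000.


Total O2 consumption (mg/h) = 7564 kg * 276 mg/(kg*h) = 2087664 mg/h
Convert to g/h: 2087664 / 1000 = 2087.664 g/h

2087.664 g/h


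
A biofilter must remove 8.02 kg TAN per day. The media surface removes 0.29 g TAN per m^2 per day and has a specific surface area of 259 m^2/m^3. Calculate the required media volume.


A = 8.02*1000 / 0.29 = 27655.172 m^2
V = 27655.172 / 259 = 106.777

106.777 m^3


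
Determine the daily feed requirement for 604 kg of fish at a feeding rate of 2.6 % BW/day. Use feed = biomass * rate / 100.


Feeding rate fraction = 2.6% / 100 = 0.026
Daily feed = 604 kg * 0.026 = 15.704 kg/day

15.704 kg/day


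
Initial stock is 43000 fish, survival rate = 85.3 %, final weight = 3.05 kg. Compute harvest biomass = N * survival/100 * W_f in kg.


Survivors = 43000 * 85.3/100 = 36679 fish
Harvest biomass = survivors * W_f = 36679 * 3.05 = 111870.95 kg

111870.95 kg


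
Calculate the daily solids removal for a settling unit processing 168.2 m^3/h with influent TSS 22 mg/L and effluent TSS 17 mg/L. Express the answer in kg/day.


Concentration drop: TSS_in - TSS_out = 22 - 17 = 5 mg/L
Hourly solids removed = Q * dTSS = 168.2 m^3/h * 5 mg/L = 841 g/h  (m^3/h * mg/L = g/h)
Daily solids removed = 841 * 24 = 20184 g/day
Convert g to kg: 20184 / 1000 = 20.184 kg/day

20.184 kg/day


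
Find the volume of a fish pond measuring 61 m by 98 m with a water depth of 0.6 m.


Base area = L * W = 61 * 98 = 5978 m^2
Volume = area * depth = 5978 * 0.6 = 3586.8 m^3

3586.8 m^3


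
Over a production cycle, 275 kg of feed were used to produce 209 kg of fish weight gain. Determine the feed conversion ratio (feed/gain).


FCR = feed consumed / weight gained
FCR = 275 kg / 209 kg = 1.31579

1.31579


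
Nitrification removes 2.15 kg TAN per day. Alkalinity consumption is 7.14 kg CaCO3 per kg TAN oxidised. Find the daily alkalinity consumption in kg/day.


Alkalinity factor: 7.14 kg CaCO3 consumed per kg TAN nitrified
alk = 2.15 kg TAN * 7.14 = 15.351 kg CaCO3/day

15.351 kg CaCO3/day


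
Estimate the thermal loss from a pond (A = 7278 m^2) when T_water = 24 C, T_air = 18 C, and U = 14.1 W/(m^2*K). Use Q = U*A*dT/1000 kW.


Temperature difference dT = 24 - 18 = 6 K
Heat loss (W) = U * A * dT = 14.1 * 7278 * 6 = 615718.8 W
Convert to kW: 615718.8 / 1000 = 615.7188 kW

615.7188 kW


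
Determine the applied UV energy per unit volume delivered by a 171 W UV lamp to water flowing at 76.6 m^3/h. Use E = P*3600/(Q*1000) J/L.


Energy delivered per hour = 171 W * 3600 s = 615600 J/h
Volume treated per hour = 76.6 m^3/h * 1000 = 76600 L/h
dose = 615600 / 76600 = 8.03655 J/L

8.03655 J/L


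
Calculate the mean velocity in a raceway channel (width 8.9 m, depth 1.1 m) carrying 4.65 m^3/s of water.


Cross-sectional area = W * d = 8.9 * 1.1 = 9.79 m^2
Velocity = Q / A = 4.65 / 9.79 = 0.474974 m/s

0.474974 m/s


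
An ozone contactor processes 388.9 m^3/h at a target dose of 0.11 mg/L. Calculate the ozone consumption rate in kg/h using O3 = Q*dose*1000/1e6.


O3 demand (mg/h) = Q * dose * 1000 = 388.9 * 0.11 * 1000 = 42779 mg/h
Convert mg to kg: 42779 / 1e6 = 0.042779 kg/h

0.042779 kg/h


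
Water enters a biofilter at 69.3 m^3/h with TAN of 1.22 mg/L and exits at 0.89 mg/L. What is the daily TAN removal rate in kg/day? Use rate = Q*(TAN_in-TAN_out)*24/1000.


Concentration drop: TAN_in - TAN_out = 1.22 - 0.89 = 0.33 mg/L
Hourly TAN removed = Q * dTAN = 69.3 m^3/h * 0.33 mg/L = 22.869 g/h  (m^3/h * mg/L = g/h)
Daily TAN removed = 22.869 * 24 = 548.856 g/day
Convert to kg/day: 548.856 / 1000 = 0.548856 kg/day

0.548856 kg/day


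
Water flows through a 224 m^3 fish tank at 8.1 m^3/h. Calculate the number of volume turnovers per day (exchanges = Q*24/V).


Daily flow volume = 8.1 m^3/h * 24 h = 194.4 m^3/day
Exchanges = daily flow / tank volume = 194.4 / 224 = 0.867857 exchanges/day

0.867857 exchanges/day


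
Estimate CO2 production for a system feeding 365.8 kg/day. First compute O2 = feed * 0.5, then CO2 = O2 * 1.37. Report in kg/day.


O2 = 365.8 * 0.5 = 182.9
CO2 = 182.9 * 1.37 = 250.573

250.573 kg/day


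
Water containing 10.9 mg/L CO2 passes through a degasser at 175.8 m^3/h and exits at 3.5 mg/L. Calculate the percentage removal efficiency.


CO2_out / CO2_in = 3.5 / 10.9 = 0.32110092
Fraction remaining = 0.32110092
efficiency = (1 - 0.32110092) * 100 = 67.8899 %

67.8899 %


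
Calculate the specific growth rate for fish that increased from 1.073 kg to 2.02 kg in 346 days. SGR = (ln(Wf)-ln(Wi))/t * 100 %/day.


ln(W_f) = ln(2.02) = 0.70309751
ln(W_i) = ln(1.073) = 0.070458464
ln(W_f) - ln(W_i) = 0.70309751 - 0.070458464 = 0.63263905
SGR = 0.63263905 / 346 * 100 = 0.182844 %/day

0.182844 %/day


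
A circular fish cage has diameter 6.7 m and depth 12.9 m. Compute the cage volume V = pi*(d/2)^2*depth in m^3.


r = d/2 = 6.7/2 = 3.35 m
Base area = pi*r^2 = pi*3.35^2 = 35.256524 m^2
Volume = 35.256524 * 12.9 = 454.809 m^3

454.809 m^3


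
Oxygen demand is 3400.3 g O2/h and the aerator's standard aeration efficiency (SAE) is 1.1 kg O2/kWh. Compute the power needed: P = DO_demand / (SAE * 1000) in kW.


SAE in g O2/kWh = 1.1 * 1000 = 1100 g/kWh
P = DO_demand / SAE_g = 3400.3 / 1100 = 3.09118 kW

3.09118 kW


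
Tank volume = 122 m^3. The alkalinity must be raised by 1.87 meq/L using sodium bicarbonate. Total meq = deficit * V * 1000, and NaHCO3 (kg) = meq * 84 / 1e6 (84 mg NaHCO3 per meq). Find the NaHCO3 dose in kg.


Tank volume in L = 122 m^3 * 1000 = 122000 L
Total meq required = 1.87 meq/L * 122000 L = 228140 meq
NaHCO3 mass = 228140 meq * 84 mg/meq / 1e6 = 19.1638 kg

19.1638 kg


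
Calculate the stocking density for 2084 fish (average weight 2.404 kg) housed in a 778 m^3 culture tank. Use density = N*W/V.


Total biomass = 2084 fish * 2.404 kg = 5009.936 kg
Density = total biomass / volume = 5009.936 / 778 = 6.43951 kg/m^3

6.43951 kg/m^3


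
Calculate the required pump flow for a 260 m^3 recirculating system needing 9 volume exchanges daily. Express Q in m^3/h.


Daily recirculation volume = 260 m^3 * 9 = 2340 m^3/day
Flow rate Q = daily volume / 24 h = 2340 / 24 = 97.5 m^3/h

97.5 m^3/h


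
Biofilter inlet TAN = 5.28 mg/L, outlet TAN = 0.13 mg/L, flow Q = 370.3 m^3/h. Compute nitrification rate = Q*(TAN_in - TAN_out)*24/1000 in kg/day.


Concentration drop: TAN_in - TAN_out = 5.28 - 0.13 = 5.15 mg/L
Hourly TAN removed = Q * dTAN = 370.3 m^3/h * 5.15 mg/L = 1907.045 g/h  (m^3/h * mg/L = g/h)
Daily TAN removed = 1907.045 * 24 = 45769.08 g/day
Convert to kg/day: 45769.08 / 1000 = 45.76908 kg/day

45.76908 kg/day


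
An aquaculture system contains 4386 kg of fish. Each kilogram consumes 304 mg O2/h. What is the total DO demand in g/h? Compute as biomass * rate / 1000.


Total O2 consumption (mg/h) = 4386 kg * 304 mg/(kg*h) = 1333344 mg/h
Convert to g/h: 1333344 / 1000 = 1333.344 g/h

1333.344 g/h


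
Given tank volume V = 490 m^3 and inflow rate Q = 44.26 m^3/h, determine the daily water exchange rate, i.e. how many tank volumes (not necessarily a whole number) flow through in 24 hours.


Daily flow volume = 44.26 m^3/h * 24 h = 1062.24 m^3/day
Exchanges = daily flow / tank volume = 1062.24 / 490 = 2.16784 exchanges/day

2.16784 exchanges/day


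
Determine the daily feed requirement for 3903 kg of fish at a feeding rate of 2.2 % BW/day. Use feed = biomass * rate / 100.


Feeding rate fraction = 2.2% / 100 = 0.022
Daily feed = 3903 kg * 0.022 = 85.866 kg/day

85.866 kg/day


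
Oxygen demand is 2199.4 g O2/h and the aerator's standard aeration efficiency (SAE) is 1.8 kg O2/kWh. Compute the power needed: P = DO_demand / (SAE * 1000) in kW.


SAE in g O2/kWh = 1.8 * 1000 = 1800 g/kWh
P = DO_demand / SAE_g = 2199.4 / 1800 = 1.22189 kW

1.22189 kW


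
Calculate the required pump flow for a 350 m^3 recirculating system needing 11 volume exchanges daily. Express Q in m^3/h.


Daily recirculation volume = 350 m^3 * 11 = 3850 m^3/day
Flow rate Q = daily volume / 24 h = 3850 / 24 = 160.417 m^3/h

160.417 m^3/h


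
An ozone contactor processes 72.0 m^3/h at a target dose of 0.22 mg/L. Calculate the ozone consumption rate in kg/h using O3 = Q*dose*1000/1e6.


O3 demand (mg/h) = Q * dose * 1000 = 72.0 * 0.22 * 1000 = 15840 mg/h
Convert mg to kg: 15840 / 1e6 = 0.01584 kg/h

0.01584 kg/h


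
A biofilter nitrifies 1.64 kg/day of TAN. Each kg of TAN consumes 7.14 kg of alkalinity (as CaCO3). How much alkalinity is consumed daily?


Alkalinity factor: 7.14 kg CaCO3 consumed per kg TAN nitrified
alk = 1.64 kg TAN * 7.14 = 11.7096 kg CaCO3/day

11.7096 kg CaCO3/day


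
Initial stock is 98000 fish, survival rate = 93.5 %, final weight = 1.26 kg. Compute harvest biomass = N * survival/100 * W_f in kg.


Survivors = 98000 * 93.5/100 = 91630 fish
Harvest biomass = survivors * W_f = 91630 * 1.26 = 115453.8 kg

115453.8 kg


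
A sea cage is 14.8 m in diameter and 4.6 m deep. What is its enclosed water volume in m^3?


r = d/2 = 14.8/2 = 7.4 m
Base area = pi*r^2 = pi*7.4^2 = 172.03361 m^2
Volume = 172.03361 * 4.6 = 791.355 m^3

791.355 m^3


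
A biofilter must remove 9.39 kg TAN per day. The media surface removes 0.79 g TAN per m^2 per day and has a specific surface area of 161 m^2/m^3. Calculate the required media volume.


A = 9.39*1000 / 0.79 = 11886.076 m^2
V = 11886.076 / 161 = 73.8266

73.8266 m^3


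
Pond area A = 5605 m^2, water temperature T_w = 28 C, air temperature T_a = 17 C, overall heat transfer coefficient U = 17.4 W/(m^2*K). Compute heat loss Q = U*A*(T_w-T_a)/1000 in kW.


Temperature difference dT = 28 - 17 = 11 K
Heat loss (W) = U * A * dT = 17.4 * 5605 * 11 = 1072797 W
Convert to kW: 1072797 / 1000 = 1072.797 kW

1072.797 kW


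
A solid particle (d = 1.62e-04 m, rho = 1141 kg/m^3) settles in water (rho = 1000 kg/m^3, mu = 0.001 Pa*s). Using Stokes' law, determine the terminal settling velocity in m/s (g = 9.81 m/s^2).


Density difference: rho_p - rho_f = 1141 - 1000 = 141 kg/m^3
d^2 = (1.62e-04)^2 = 2.6244e-08 m^2
Numerator = (rho_p - rho_f) * g * d^2 = 141 * 9.81 * 2.6244e-08 = 3.6300963e-05
Denominator = 18 * mu = 18 * 0.001 = 0.018
v_s = 3.6300963e-05 / 0.018 = 0.00201672 m/s
Check: Re = rho_f * v_s * d / mu = 1000 * 0.00201672 * 1.62e-04 / 0.001 = 0.327 < 1, so Stokes' law applies.

0.00201672 m/s


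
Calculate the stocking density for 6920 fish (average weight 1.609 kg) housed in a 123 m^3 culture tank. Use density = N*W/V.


Total biomass = 6920 fish * 1.609 kg = 11134.28 kg
Density = total biomass / volume = 11134.28 / 123 = 90.5226 kg/m^3

90.5226 kg/m^3


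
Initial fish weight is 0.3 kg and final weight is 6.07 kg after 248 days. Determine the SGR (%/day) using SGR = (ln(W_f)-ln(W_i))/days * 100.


ln(W_f) = ln(6.07) = 1.8033586
ln(W_i) = ln(0.3) = -1.2039728
ln(W_f) - ln(W_i) = 1.8033586 - -1.2039728 = 3.0073314
SGR = 3.0073314 / 248 * 100 = 1.21263 %/day

1.21263 %/day


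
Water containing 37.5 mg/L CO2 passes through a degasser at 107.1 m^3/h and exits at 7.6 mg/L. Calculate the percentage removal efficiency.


CO2_out / CO2_in = 7.6 / 37.5 = 0.20266667
Fraction remaining = 0.20266667
efficiency = (1 - 0.20266667) * 100 = 79.7333 %

79.7333 %


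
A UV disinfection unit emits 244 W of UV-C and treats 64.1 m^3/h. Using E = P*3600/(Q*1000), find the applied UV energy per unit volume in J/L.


Energy delivered per hour = 244 W * 3600 s = 878400 J/h
Volume treated per hour = 64.1 m^3/h * 1000 = 64100 L/h
dose = 878400 / 64100 = 13.7036 J/L

13.7036 J/L


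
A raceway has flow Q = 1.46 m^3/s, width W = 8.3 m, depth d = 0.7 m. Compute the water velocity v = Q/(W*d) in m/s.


Cross-sectional area = W * d = 8.3 * 0.7 = 5.81 m^2
Velocity = Q / A = 1.46 / 5.81 = 0.251291 m/s

0.251291 m/s


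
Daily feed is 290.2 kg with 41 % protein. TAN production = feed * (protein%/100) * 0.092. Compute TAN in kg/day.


Protein in feed = 290.2 * 41/100 = 118.982 kg/day
TAN = protein * 0.092 = 118.982 * 0.092 = 10.946344 kg/day

10.946344 kg/day


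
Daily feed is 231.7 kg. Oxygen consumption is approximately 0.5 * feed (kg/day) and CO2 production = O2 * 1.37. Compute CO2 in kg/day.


O2 = 231.7 * 0.5 = 115.85
CO2 = 115.85 * 1.37 = 158.7145

158.7145 kg/day


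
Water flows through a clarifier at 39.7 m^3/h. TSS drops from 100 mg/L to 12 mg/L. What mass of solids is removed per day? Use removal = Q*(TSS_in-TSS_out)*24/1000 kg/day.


Concentration drop: TSS_in - TSS_out = 100 - 12 = 88 mg/L
Hourly solids removed = Q * dTSS = 39.7 m^3/h * 88 mg/L = 3493.6 g/h  (m^3/h * mg/L = g/h)
Daily solids removed = 3493.6 * 24 = 83846.4 g/day
Convert g to kg: 83846.4 / 1000 = 83.8464 kg/day

83.8464 kg/day


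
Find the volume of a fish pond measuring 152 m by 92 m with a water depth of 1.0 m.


Base area = L * W = 152 * 92 = 13984 m^2
Volume = area * depth = 13984 * 1.0 = 13984 m^3

13984 m^3


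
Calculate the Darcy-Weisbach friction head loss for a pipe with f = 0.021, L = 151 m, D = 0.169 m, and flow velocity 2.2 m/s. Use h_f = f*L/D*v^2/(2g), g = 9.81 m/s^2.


v^2 = 2.2^2 = 4.84 m^2/s^2
L/D = 151/0.169 = 893.49112
h_f = f*(L/D)*v^2/(2g) = 0.021 * 893.49112 * 4.84 / 19.62 = 4.62867 m

4.62867 m


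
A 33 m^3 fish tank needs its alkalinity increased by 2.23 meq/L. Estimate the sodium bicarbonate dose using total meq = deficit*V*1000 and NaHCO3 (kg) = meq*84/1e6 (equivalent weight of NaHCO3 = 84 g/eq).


Tank volume in L = 33 m^3 * 1000 = 33000 L
Total meq required = 2.23 meq/L * 33000 L = 73590 meq
NaHCO3 mass = 73590 meq * 84 mg/meq / 1e6 = 6.18156 kg

6.18156 kg


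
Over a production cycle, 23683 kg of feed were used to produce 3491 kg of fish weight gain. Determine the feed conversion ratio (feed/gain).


FCR = feed consumed / weight gained
FCR = 23683 kg / 3491 kg = 6.78402

6.78402


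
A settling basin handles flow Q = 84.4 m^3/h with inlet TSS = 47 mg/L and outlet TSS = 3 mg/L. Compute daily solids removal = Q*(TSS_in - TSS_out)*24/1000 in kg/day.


Concentration drop: TSS_in - TSS_out = 47 - 3 = 44 mg/L
Hourly solids removed = Q * dTSS = 84.4 m^3/h * 44 mg/L = 3713.6 g/h  (m^3/h * mg/L = g/h)
Daily solids removed = 3713.6 * 24 = 89126.4 g/day
Convert g to kg: 89126.4 / 1000 = 89.1264 kg/day

89.1264 kg/day


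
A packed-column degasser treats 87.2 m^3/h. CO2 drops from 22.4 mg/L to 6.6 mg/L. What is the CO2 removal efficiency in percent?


CO2_out / CO2_in = 6.6 / 22.4 = 0.29464286
Fraction remaining = 0.29464286
efficiency = (1 - 0.29464286) * 100 = 70.5357 %

70.5357 %


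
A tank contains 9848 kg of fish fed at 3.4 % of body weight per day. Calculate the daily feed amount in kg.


Feeding rate fraction = 3.4% / 100 = 0.034
Daily feed = 9848 kg * 0.034 = 334.832 kg/day

334.832 kg/day


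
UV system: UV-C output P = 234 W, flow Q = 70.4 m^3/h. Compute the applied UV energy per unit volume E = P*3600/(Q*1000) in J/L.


Energy delivered per hour = 234 W * 3600 s = 842400 J/h
Volume treated per hour = 70.4 m^3/h * 1000 = 70400 L/h
dose = 842400 / 70400 = 11.9659 J/L

11.9659 J/L


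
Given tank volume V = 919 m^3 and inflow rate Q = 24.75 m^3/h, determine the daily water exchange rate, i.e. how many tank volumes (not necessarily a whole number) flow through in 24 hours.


Daily flow volume = 24.75 m^3/h * 24 h = 594 m^3/day
Exchanges = daily flow / tank volume = 594 / 919 = 0.646355 exchanges/day

0.646355 exchanges/day


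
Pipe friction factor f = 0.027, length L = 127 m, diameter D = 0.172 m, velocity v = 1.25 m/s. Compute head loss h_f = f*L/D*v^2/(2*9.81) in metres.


v^2 = 1.25^2 = 1.5625 m^2/s^2
L/D = 127/0.172 = 738.37209
h_f = f*(L/D)*v^2/(2g) = 0.027 * 738.37209 * 1.5625 / 19.62 = 1.58767 m

1.58767 m


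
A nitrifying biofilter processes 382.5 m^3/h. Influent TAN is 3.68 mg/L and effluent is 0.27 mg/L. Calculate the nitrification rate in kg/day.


Concentration drop: TAN_in - TAN_out = 3.68 - 0.27 = 3.41 mg/L
Hourly TAN removed = Q * dTAN = 382.5 m^3/h * 3.41 mg/L = 1304.325 g/h  (m^3/h * mg/L = g/h)
Daily TAN removed = 1304.325 * 24 = 31303.8 g/day
Convert to kg/day: 31303.8 / 1000 = 31.3038 kg/day

31.3038 kg/day


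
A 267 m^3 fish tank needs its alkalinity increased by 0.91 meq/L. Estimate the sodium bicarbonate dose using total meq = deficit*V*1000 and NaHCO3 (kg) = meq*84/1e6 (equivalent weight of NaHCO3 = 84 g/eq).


Tank volume in L = 267 m^3 * 1000 = 267000 L
Total meq required = 0.91 meq/L * 267000 L = 242970 meq
NaHCO3 mass = 242970 meq * 84 mg/meq / 1e6 = 20.4095 kg

20.4095 kg


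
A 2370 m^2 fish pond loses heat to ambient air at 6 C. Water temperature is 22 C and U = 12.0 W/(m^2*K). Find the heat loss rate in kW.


Temperature difference dT = 22 - 6 = 16 K
Heat loss (W) = U * A * dT = 12.0 * 2370 * 16 = 455040 W
Convert to kW: 455040 / 1000 = 455.04 kW

455.04 kW


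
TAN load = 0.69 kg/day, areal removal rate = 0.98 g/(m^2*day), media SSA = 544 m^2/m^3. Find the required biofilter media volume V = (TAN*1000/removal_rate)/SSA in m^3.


A = 0.69*1000 / 0.98 = 704.08163 m^2
V = 704.08163 / 544 = 1.29427

1.29427 m^3


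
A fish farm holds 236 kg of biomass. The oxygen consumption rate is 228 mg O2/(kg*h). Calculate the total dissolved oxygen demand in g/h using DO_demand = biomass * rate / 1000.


Total O2 consumption (mg/h) = 236 kg * 228 mg/(kg*h) = 53808 mg/h
Convert to g/h: 53808 / 1000 = 53.808 g/h

53.808 g/h


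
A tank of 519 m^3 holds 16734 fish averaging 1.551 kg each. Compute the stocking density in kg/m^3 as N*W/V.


Total biomass = 16734 fish * 1.551 kg = 25954.434 kg
Density = total biomass / volume = 25954.434 / 519 = 50.0085 kg/m^3

50.0085 kg/m^3


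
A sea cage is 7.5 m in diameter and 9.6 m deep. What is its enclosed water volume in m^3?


r = d/2 = 7.5/2 = 3.75 m
Base area = pi*r^2 = pi*3.75^2 = 44.178647 m^2
Volume = 44.178647 * 9.6 = 424.115 m^3

424.115 m^3


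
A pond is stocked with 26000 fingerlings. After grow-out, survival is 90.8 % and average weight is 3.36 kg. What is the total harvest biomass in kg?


Survivors = 26000 * 90.8/100 = 23608 fish
Harvest biomass = survivors * W_f = 23608 * 3.36 = 79322.88 kg

79322.88 kg


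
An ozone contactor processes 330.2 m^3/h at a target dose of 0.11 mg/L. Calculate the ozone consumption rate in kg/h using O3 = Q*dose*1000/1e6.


O3 demand (mg/h) = Q * dose * 1000 = 330.2 * 0.11 * 1000 = 36322 mg/h
Convert mg to kg: 36322 / 1e6 = 0.036322 kg/h

0.036322 kg/h


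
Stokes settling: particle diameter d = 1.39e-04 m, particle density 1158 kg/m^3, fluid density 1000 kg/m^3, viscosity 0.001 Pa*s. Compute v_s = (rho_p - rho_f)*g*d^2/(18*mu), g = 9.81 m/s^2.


Density difference: rho_p - rho_f = 1158 - 1000 = 158 kg/m^3
d^2 = (1.39e-04)^2 = 1.9321e-08 m^2
Numerator = (rho_p - rho_f) * g * d^2 = 158 * 9.81 * 1.9321e-08 = 2.9947164e-05
Denominator = 18 * mu = 18 * 0.001 = 0.018
v_s = 2.9947164e-05 / 0.018 = 0.00166373 m/s
Check: Re = rho_f * v_s * d / mu = 1000 * 0.00166373 * 1.39e-04 / 0.001 = 0.231 < 1, so Stokes' law applies.

0.00166373 m/s


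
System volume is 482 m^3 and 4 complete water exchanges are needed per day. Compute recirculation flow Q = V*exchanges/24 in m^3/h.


Daily recirculation volume = 482 m^3 * 4 = 1928 m^3/day
Flow rate Q = daily volume / 24 h = 1928 / 24 = 80.3333 m^3/h

80.3333 m^3/h


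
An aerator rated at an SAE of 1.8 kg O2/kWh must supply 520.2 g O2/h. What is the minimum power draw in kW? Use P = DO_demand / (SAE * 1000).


SAE in g O2/kWh = 1.8 * 1000 = 1800 g/kWh
P = DO_demand / SAE_g = 520.2 / 1800 = 0.289 kW

0.289 kW


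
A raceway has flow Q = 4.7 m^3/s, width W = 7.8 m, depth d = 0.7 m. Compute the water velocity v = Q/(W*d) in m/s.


Cross-sectional area = W * d = 7.8 * 0.7 = 5.46 m^2
Velocity = Q / A = 4.7 / 5.46 = 0.860806 m/s

0.860806 m/s


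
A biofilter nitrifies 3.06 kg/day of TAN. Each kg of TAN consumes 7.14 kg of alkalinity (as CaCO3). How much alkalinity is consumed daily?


Alkalinity factor: 7.14 kg CaCO3 consumed per kg TAN nitrified
alk = 3.06 kg TAN * 7.14 = 21.8484 kg CaCO3/day

21.8484 kg CaCO3/day


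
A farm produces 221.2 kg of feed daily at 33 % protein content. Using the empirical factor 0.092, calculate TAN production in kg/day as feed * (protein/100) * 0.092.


Protein in feed = 221.2 * 33/100 = 72.996 kg/day
TAN = protein * 0.092 = 72.996 * 0.092 = 6.715632 kg/day

6.715632 kg/day


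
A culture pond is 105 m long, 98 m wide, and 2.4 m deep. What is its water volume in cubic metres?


Base area = L * W = 105 * 98 = 10290 m^2
Volume = area * depth = 10290 * 2.4 = 24696 m^3

24696 m^3


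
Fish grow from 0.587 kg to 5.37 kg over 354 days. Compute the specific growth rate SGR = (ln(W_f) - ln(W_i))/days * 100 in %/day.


ln(W_f) = ln(5.37) = 1.6808279
ln(W_i) = ln(0.587) = -0.53273046
ln(W_f) - ln(W_i) = 1.6808279 - -0.53273046 = 2.2135584
SGR = 2.2135584 / 354 * 100 = 0.625299 %/day

0.625299 %/day


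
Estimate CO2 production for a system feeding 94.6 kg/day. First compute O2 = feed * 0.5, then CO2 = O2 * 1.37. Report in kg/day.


O2 = 94.6 * 0.5 = 47.3
CO2 = 47.3 * 1.37 = 64.801

64.801 kg/day


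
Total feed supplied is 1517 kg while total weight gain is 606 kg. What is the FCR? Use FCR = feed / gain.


FCR = feed consumed / weight gained
FCR = 1517 kg / 606 kg = 2.5033

2.5033


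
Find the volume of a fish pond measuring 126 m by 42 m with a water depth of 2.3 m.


Base area = L * W = 126 * 42 = 5292 m^2
Volume = area * depth = 5292 * 2.3 = 12171.6 m^3

12171.6 m^3


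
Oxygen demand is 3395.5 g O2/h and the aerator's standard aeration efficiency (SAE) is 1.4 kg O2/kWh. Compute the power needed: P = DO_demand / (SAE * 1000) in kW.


SAE in g O2/kWh = 1.4 * 1000 = 1400 g/kWh
P = DO_demand / SAE_g = 3395.5 / 1400 = 2.42536 kW

2.42536 kW


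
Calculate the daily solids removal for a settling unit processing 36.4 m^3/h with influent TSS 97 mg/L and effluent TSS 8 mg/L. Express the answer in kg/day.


Concentration drop: TSS_in - TSS_out = 97 - 8 = 89 mg/L
Hourly solids removed = Q * dTSS = 36.4 m^3/h * 89 mg/L = 3239.6 g/h  (m^3/h * mg/L = g/h)
Daily solids removed = 3239.6 * 24 = 77750.4 g/day
Convert g to kg: 77750.4 / 1000 = 77.7504 kg/day

77.7504 kg/day


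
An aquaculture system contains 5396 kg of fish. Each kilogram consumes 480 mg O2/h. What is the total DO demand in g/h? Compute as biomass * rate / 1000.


Total O2 consumption (mg/h) = 5396 kg * 480 mg/(kg*h) = 2590080 mg/h
Convert to g/h: 2590080 / 1000 = 2590.08 g/h

2590.08 g/h


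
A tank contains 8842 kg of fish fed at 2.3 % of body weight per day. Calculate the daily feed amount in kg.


Feeding rate fraction = 2.3% / 100 = 0.023
Daily feed = 8842 kg * 0.023 = 203.366 kg/day

203.366 kg/day


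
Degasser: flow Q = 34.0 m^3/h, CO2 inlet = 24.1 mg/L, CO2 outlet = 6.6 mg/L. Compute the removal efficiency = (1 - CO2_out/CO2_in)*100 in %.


CO2_out / CO2_in = 6.6 / 24.1 = 0.27385892
Fraction remaining = 0.27385892
efficiency = (1 - 0.27385892) * 100 = 72.6141 %

72.6141 %


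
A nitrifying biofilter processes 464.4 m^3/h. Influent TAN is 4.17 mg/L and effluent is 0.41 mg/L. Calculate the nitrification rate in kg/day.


Concentration drop: TAN_in - TAN_out = 4.17 - 0.41 = 3.76 mg/L
Hourly TAN removed = Q * dTAN = 464.4 m^3/h * 3.76 mg/L = 1746.144 g/h  (m^3/h * mg/L = g/h)
Daily TAN removed = 1746.144 * 24 = 41907.456 g/day
Convert to kg/day: 41907.456 / 1000 = 41.907456 kg/day

41.907456 kg/day


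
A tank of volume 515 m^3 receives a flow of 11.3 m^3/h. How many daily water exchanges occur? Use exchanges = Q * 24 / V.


Daily flow volume = 11.3 m^3/h * 24 h = 271.2 m^3/day
Exchanges = daily flow / tank volume = 271.2 / 515 = 0.526602 exchanges/day

0.526602 exchanges/day


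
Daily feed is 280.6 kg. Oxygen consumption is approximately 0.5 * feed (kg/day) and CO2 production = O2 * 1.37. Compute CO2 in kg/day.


O2 = 280.6 * 0.5 = 140.3
CO2 = 140.3 * 1.37 = 192.211

192.211 kg/day


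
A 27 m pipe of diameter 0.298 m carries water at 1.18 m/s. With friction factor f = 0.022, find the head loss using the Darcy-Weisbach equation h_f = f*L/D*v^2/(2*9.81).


v^2 = 1.18^2 = 1.3924 m^2/s^2
L/D = 27/0.298 = 90.604027
h_f = f*(L/D)*v^2/(2g) = 0.022 * 90.604027 * 1.3924 / 19.62 = 0.141461 m

0.141461 m


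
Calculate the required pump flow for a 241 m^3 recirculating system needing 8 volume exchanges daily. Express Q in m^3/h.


Daily recirculation volume = 241 m^3 * 8 = 1928 m^3/day
Flow rate Q = daily volume / 24 h = 1928 / 24 = 80.3333 m^3/h

80.3333 m^3/h


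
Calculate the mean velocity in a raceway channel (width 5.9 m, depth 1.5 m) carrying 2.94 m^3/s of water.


Cross-sectional area = W * d = 5.9 * 1.5 = 8.85 m^2
Velocity = Q / A = 2.94 / 8.85 = 0.332203 m/s

0.332203 m/s


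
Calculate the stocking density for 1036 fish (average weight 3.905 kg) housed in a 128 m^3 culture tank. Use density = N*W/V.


Total biomass = 1036 fish * 3.905 kg = 4045.58 kg
Density = total biomass / volume = 4045.58 / 128 = 31.6061 kg/m^3

31.6061 kg/m^3


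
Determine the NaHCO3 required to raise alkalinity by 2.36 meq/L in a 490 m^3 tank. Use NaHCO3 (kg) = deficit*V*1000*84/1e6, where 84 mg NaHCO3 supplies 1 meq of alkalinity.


Tank volume in L = 490 m^3 * 1000 = 490000 L
Total meq required = 2.36 meq/L * 490000 L = 1156400 meq
NaHCO3 mass = 1156400 meq * 84 mg/meq / 1e6 = 97.1376 kg

97.1376 kg


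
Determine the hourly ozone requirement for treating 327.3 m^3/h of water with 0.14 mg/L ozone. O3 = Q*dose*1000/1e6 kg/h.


O3 demand (mg/h) = Q * dose * 1000 = 327.3 * 0.14 * 1000 = 45822 mg/h
Convert mg to kg: 45822 / 1e6 = 0.045822 kg/h

0.045822 kg/h


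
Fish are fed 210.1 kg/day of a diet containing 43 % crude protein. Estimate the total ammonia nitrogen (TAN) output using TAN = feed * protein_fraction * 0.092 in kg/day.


Protein in feed = 210.1 * 43/100 = 90.343 kg/day
TAN = protein * 0.092 = 90.343 * 0.092 = 8.311556 kg/day

8.311556 kg/day


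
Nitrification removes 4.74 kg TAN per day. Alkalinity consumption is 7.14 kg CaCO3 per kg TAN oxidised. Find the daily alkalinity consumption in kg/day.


Alkalinity factor: 7.14 kg CaCO3 consumed per kg TAN nitrified
alk = 4.74 kg TAN * 7.14 = 33.8436 kg CaCO3/day

33.8436 kg CaCO3/day


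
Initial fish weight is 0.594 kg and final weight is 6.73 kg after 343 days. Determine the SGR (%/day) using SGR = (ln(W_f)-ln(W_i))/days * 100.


ln(W_f) = ln(6.73) = 1.9065751
ln(W_i) = ln(0.594) = -0.52087596
ln(W_f) - ln(W_i) = 1.9065751 - -0.52087596 = 2.4274511
SGR = 2.4274511 / 343 * 100 = 0.707712 %/day

0.707712 %/day


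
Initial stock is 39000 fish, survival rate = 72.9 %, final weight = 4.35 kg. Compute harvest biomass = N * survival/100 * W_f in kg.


Survivors = 39000 * 72.9/100 = 28431 fish
Harvest biomass = survivors * W_f = 28431 * 4.35 = 123674.85 kg

123674.85 kg


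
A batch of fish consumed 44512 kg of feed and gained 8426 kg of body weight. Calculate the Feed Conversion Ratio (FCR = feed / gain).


FCR = feed consumed / weight gained
FCR = 44512 kg / 8426 kg = 5.2827

5.2827


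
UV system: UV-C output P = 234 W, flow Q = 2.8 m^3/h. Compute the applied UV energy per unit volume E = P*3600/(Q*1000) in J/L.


Energy delivered per hour = 234 W * 3600 s = 842400 J/h
Volume treated per hour = 2.8 m^3/h * 1000 = 2800 L/h
dose = 842400 / 2800 = 300.857 J/L

300.857 J/L


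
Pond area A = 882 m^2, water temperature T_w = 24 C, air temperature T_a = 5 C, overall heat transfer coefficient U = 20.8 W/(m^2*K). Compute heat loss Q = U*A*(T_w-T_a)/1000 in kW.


Temperature difference dT = 24 - 5 = 19 K
Heat loss (W) = U * A * dT = 20.8 * 882 * 19 = 348566.4 W
Convert to kW: 348566.4 / 1000 = 348.5664 kW

348.5664 kW


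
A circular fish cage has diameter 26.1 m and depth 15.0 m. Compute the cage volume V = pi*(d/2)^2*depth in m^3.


r = d/2 = 26.1/2 = 13.05 m
Base area = pi*r^2 = pi*13.05^2 = 535.02108 m^2
Volume = 535.02108 * 15.0 = 8025.32 m^3

8025.32 m^3


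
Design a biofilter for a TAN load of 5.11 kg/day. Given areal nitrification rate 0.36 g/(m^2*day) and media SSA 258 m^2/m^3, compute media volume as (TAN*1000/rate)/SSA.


A = 5.11*1000 / 0.36 = 14194.444 m^2
V = 14194.444 / 258 = 55.0172

55.0172 m^3
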